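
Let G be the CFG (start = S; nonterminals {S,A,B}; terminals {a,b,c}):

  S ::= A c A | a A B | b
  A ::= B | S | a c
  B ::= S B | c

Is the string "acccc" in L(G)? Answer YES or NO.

Convert to CNF:
  S -> A X4 | T1 X5 | b
  A -> A X2 | S B | T1 T0 | T1 X3 | b | c
  B -> S B | c
  T0 -> c
  T1 -> a
  X2 -> T0 A
  X3 -> A B
  X4 -> T0 A
  X5 -> A B

CYK table (by increasing span):
  T[0,0] 'a' = {T1}  orig:{}
  T[1,1] 'c' = {A,B,T0}  orig:{A,B}
  T[2,2] 'c' = {A,B,T0}  orig:{A,B}
  T[3,3] 'c' = {A,B,T0}  orig:{A,B}
  T[4,4] 'c' = {A,B,T0}  orig:{A,B}
  T[0,1] 'ac' = {A}
  T[1,2] 'cc' = {X2,X3,X4,X5}  orig:{}
  T[2,3] 'cc' = {X2,X3,X4,X5}  orig:{}
  T[3,4] 'cc' = {X2,X3,X4,X5}  orig:{}
  T[0,2] 'acc' = {A,S,X3,X5}  orig:{A,S}
  T[1,3] 'ccc' = {A,S}
  T[2,4] 'ccc' = {A,S}
  T[0,3] 'accc' = {A,B,S,X3,X5}  orig:{A,B,S}
  T[1,4] 'cccc' = {A,B,X2,X3,X4,X5}  orig:{A,B}
  T[0,4] 'acccc' = {A,B,S,X3,X5}  orig:{A,B,S}

S ∈ T[0,4] ⇒ YES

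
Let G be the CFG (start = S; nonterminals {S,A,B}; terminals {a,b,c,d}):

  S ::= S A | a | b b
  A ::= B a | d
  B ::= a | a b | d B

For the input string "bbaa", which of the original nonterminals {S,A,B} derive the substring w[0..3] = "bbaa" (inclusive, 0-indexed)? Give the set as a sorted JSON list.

Convert to CNF:
  S -> S A | T1 T1 | a
  A -> B T0 | d
  B -> T0 T1 | T2 B | a
  T0 -> a
  T1 -> b
  T2 -> d

CYK table (by increasing span) (cells [i..j] with 0 ≤ i ≤ j ≤ 3 only):
  [0..0]={T1}  "b"  orig:{}
  [1..1]={T1}  "b"  orig:{}
  [2..2]={B,S,T0}  "a"  orig:{B,S}
  [3..3]={B,S,T0}  "a"  orig:{B,S}
  [0..1]={S}  "bb"
  [1..2]=∅  "ba"
  [2..3]={A}  "aa"
  [0..2]=∅  "bba"
  [1..3]=∅  "baa"
  [0..3]={S}  "bbaa"

Original NTs in T[0,3] deriving "bbaa": ["S"]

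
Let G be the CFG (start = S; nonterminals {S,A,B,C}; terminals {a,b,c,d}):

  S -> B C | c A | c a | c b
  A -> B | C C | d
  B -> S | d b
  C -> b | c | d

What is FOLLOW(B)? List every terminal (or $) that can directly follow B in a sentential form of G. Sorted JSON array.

Compute FIRST by fixpoint:
[1]
  A via A→d: +{d}
  B via B→d b: +{d}
  C via C→b: +{b}
  C via C→c: +{c}
  C via C→d: +{d}
  S via S→B C: +{d}
  S via S→c A: +{c}
  FIRST[S]={c,d}  FIRST[A]={d}  FIRST[B]={d}  FIRST[C]={b,c,d}
[2]
  A via A→C C: +{b,c}
  B via B→S: +{c}
  FIRST[S]={c,d}  FIRST[A]={b,c,d}  FIRST[B]={c,d}  FIRST[C]={b,c,d}
[3] done
  FIRST[S]={c,d}  FIRST[A]={b,c,d}  FIRST[B]={c,d}  FIRST[C]={b,c,d}

FOLLOW sets:
seed FOLLOW(S) with $
round 1:
  A→C C: FOLLOW(C) ⊇ FIRST(C) = {b,c,d}; new: +{b,c,d}
  S→B C: FOLLOW(B) ⊇ FIRST(C) = {b,c,d}; new: +{b,c,d}
  S→B C: FOLLOW(C) ⊇ FOLLOW(S) ⊇ {$}; new: +{$}
  S→c A: FOLLOW(A) ⊇ FOLLOW(S) ⊇ {$}; new: +{$}
  FOLLOW[S]={$}  FOLLOW[A]={$}  FOLLOW[B]={b,c,d}  FOLLOW[C]={$,b,c,d}
round 2:
  A→B: FOLLOW(B) ⊇ FOLLOW(A) ⊇ {$}; new: +{$}
  B→S: FOLLOW(S) ⊇ FOLLOW(B) ⊇ {$,b,c,d}; new: +{b,c,d}
  S→c A: FOLLOW(A) ⊇ FOLLOW(S) ⊇ {$,b,c,d}; new: +{b,c,d}
  FOLLOW[S]={$,b,c,d}  FOLLOW[A]={$,b,c,d}  FOLLOW[B]={$,b,c,d}  FOLLOW[C]={$,b,c,d}
round 3: (stable)
  FOLLOW[S]={$,b,c,d}  FOLLOW[A]={$,b,c,d}  FOLLOW[B]={$,b,c,d}  FOLLOW[C]={$,b,c,d}

FOLLOW(B) = ["$", "b", "c", "d"]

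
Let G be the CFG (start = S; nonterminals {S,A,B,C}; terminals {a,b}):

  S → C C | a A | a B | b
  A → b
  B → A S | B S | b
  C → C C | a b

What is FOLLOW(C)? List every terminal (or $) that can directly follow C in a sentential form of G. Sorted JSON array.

FIRST iteration:
iter 1:
  A via A→b: +{b}
  B via B→A S: +{b}
  C via C→a b: +{a}
  S via S→C C: +{a}
  S via S→b: +{b}
  S: {a,b}  A: {b}  B: {b}  C: {a}
iter 2: done
  S: {a,b}  A: {b}  B: {b}  C: {a}

FOLLOW sets:
seed FOLLOW(S) with $
pass 1:
  B→A S: FOLLOW(A) ⊇ FIRST(S) = {a,b}; new: +{a,b}
  B→B S: FOLLOW(B) ⊇ FIRST(S) = {a,b}; new: +{a,b}
  B→B S: FOLLOW(S) ⊇ FOLLOW(B) ⊇ {a,b}; new: +{a,b}
  C→C C: FOLLOW(C) ⊇ FIRST(C) = {a}; new: +{a}
  S→C C: FOLLOW(C) ⊇ FOLLOW(S) ⊇ {$,a,b}; new: +{$,b}
  S→a A: FOLLOW(A) ⊇ FOLLOW(S) ⊇ {$,a,b}; new: +{$}
  S→a B: FOLLOW(B) ⊇ FOLLOW(S) ⊇ {$,a,b}; new: +{$}
  S: {$,a,b}  A: {$,a,b}  B: {$,a,b}  C: {$,a,b}
pass 2: (no change)
  S: {$,a,b}  A: {$,a,b}  B: {$,a,b}  C: {$,a,b}

FOLLOW(C) = ["$", "a", "b"]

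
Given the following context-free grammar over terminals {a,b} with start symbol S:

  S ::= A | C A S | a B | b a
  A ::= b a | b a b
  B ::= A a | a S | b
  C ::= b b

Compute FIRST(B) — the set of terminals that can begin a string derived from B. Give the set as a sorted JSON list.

FIRST sets, iterate to fixpoint:
round 1:
  A via A→b a: +{b}
  B via B→A a: +{b}
  B via B→a S: +{a}
  C via C→b b: +{b}
  S via S→A: +{b}
  S via S→a B: +{a}
  FIRST[S]={a,b}  FIRST[A]={b}  FIRST[B]={a,b}  FIRST[C]={b}
round 2: (stable)
  FIRST[S]={a,b}  FIRST[A]={b}  FIRST[B]={a,b}  FIRST[C]={b}

FIRST(B) = ["a", "b"]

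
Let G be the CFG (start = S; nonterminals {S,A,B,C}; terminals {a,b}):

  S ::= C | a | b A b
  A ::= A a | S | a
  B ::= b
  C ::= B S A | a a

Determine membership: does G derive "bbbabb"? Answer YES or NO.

Convert to CNF:
  S -> B X5 | T0 T0 | T1 X6 | a
  A -> A T0 | B X2 | T0 T0 | T1 X3 | a
  B -> b
  C -> B X4 | T0 T0
  T0 -> a
  T1 -> b
  X2 -> S A
  X3 -> A T1
  X4 -> S A
  X5 -> S A
  X6 -> A T1

CYK fill:
  T[0,0] 'b' = {B,T1}  orig:{B}
  T[1,1] 'b' = {B,T1}  orig:{B}
  T[2,2] 'b' = {B,T1}  orig:{B}
  T[3,3] 'a' = {A,S,T0}  orig:{A,S}
  T[4,4] 'b' = {B,T1}  orig:{B}
  T[5,5] 'b' = {B,T1}  orig:{B}
  T[0,1] 'bb' = ∅
  T[1,2] 'bb' = ∅
  T[2,3] 'ba' = ∅
  T[3,4] 'ab' = {X3,X6}  orig:{}
  T[4,5] 'bb' = ∅
  T[0,2] 'bbb' = ∅
  T[1,3] 'bba' = ∅
  T[2,4] 'bab' = {A,S}
  T[3,5] 'abb' = ∅
  T[0,3] 'bbba' = ∅
  T[1,4] 'bbab' = ∅
  T[2,5] 'babb' = {X3,X6}  orig:{}
  T[0,4] 'bbbab' = ∅
  T[1,5] 'bbabb' = {A,S}
  T[0,5] 'bbbabb' = ∅

S ∉ T[0,5] ⇒ NO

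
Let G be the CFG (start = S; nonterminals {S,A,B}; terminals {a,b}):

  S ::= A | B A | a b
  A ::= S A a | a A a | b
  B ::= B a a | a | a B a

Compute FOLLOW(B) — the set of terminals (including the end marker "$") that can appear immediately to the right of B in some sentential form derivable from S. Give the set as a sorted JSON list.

FIRST iteration:
iter 1:
  A via A→a A a: +{a}
  A via A→b: +{b}
  B via B→a: +{a}
  S via S→A: +{a,b}
  S: {a,b}  A: {a,b}  B: {a}
iter 2: (stable)
  S: {a,b}  A: {a,b}  B: {a}

Compute FOLLOW by fixpoint:
seed FOLLOW(S) with $
pass 1:
  A→S A a: FOLLOW(S) ⊇ FIRST(A) = {a,b}; new: +{a,b}
  A→S A a: FOLLOW(A) ⊇ FIRST(a) = {a}; new: +{a}
  B→B a a: FOLLOW(B) ⊇ FIRST(a) = {a}; new: +{a}
  S→A: FOLLOW(A) ⊇ FOLLOW(S) ⊇ {$,a,b}; new: +{$,b}
  S→B A: FOLLOW(B) ⊇ FIRST(A) = {a,b}; new: +{b}
  FOLLOW(S)={$,a,b}  FOLLOW(A)={$,a,b}  FOLLOW(B)={a,b}
pass 2: done
  FOLLOW(S)={$,a,b}  FOLLOW(A)={$,a,b}  FOLLOW(B)={a,b}

FOLLOW(B) = ["a", "b"]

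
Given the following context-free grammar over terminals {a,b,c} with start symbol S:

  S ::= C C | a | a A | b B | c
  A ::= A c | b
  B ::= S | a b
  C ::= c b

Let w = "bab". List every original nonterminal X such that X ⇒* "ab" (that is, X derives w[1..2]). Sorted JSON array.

CNF form of G:
  S -> C C | T1 A | T2 B | a | c
  A -> A T0 | b
  B -> C C | T1 A | T1 T2 | T2 B | a | c
  C -> T0 T2
  T0 -> c
  T1 -> a
  T2 -> b

CYK fill, restricted to cells inside w[1..2]:
  cell(1,1) a: {B,S,T1}  orig:{B,S}
  cell(2,2) b: {A,T2}  orig:{A}
  cell(1,2) ab: {B,S}

Original NTs in T[1,2] deriving "ab": ["B", "S"]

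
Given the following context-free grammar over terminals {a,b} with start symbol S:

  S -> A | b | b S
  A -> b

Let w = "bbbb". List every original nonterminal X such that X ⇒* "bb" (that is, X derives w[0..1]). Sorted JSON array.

Convert to CNF:
  S -> T0 S | b
  A -> b
  T0 -> b

CYK fill — only the sub-triangle for w[0..1]:
  [0..0]={A,S,T0}  "b"  orig:{A,S}
  [1..1]={A,S,T0}  "b"  orig:{A,S}
  [0..1]={S}  "bb"

Original NTs in T[0,1] deriving "bb": ["S"]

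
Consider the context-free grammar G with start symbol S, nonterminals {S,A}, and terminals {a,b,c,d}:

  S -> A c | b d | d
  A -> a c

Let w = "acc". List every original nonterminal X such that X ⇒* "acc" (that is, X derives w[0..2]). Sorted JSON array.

CNF form of G:
  S -> A T1 | T2 T3 | d
  A -> T0 T1
  T0 -> a
  T1 -> c
  T2 -> b
  T3 -> d

Fill CYK table bottom-up, restricted to cells inside w[0..2]:
  [0..0]={T0}  "a"  orig:{}
  [1..1]={T1}  "c"  orig:{}
  [2..2]={T1}  "c"  orig:{}
  [0..1]={A}  "ac"
  [1..2]=∅  "cc"
  [0..2]={S}  "acc"

Original NTs in T[0,2] deriving "acc": ["S"]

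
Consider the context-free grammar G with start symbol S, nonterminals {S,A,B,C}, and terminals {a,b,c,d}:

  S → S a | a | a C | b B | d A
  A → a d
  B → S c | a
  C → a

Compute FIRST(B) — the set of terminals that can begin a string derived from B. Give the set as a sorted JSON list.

FIRST iteration:
pass 1:
  A via A→a d: +{a}
  B via B→a: +{a}
  C via C→a: +{a}
  S via S→a: +{a}
  S via S→b B: +{b}
  S via S→d A: +{d}
  S: {a,b,d}  A: {a}  B: {a}  C: {a}
pass 2:
  B via B→S c: +{b,d}
  S: {a,b,d}  A: {a}  B: {a,b,d}  C: {a}
pass 3: — fixpoint
  S: {a,b,d}  A: {a}  B: {a,b,d}  C: {a}

FIRST(B) = ["a", "b", "d"]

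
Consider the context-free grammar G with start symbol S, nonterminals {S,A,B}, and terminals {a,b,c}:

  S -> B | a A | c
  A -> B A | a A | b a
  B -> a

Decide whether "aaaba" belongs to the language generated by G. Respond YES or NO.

CNF form of G:
  S -> T0 A | a | c
  A -> B A | T0 A | T1 T0
  B -> a
  T0 -> a
  T1 -> b

Fill CYK table bottom-up:
  cell(0,0) a: {B,S,T0}  orig:{B,S}
  cell(1,1) a: {B,S,T0}  orig:{B,S}
  cell(2,2) a: {B,S,T0}  orig:{B,S}
  cell(3,3) b: {T1}  orig:{}
  cell(4,4) a: {B,S,T0}  orig:{B,S}
  cell(0,1) aa: ∅
  cell(1,2) aa: ∅
  cell(2,3) ab: ∅
  cell(3,4) ba: {A}
  cell(0,2) aaa: ∅
  cell(1,3) aab: ∅
  cell(2,4) aba: {A,S}
  cell(0,3) aaab: ∅
  cell(1,4) aaba: {A,S}
  cell(0,4) aaaba: {A,S}

S ∈ T[0,4] ⇒ YES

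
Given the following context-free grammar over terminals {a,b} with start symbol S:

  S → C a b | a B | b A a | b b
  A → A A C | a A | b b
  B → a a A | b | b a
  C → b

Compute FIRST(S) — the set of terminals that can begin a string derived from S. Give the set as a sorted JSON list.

Compute FIRST by fixpoint:
iter 1:
  A via A→a A: +{a}
  A via A→b b: +{b}
  B via B→a a A: +{a}
  B via B→b: +{b}
  C via C→b: +{b}
  S via S→C a b: +{b}
  S via S→a B: +{a}
  FIRST[S]={a,b}  FIRST[A]={a,b}  FIRST[B]={a,b}  FIRST[C]={b}
iter 2: done
  FIRST[S]={a,b}  FIRST[A]={a,b}  FIRST[B]={a,b}  FIRST[C]={b}

FIRST(S) = ["a", "b"]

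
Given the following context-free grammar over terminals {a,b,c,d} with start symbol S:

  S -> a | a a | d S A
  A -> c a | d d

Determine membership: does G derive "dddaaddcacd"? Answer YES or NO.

CNF form of G:
  S -> T1 T1 | T2 X3 | a
  A -> T0 T1 | T2 T2
  T0 -> c
  T1 -> a
  T2 -> d
  X3 -> S A

Fill CYK table bottom-up:
  T[0,0] 'd' = {T2}  orig:{}
  T[1,1] 'd' = {T2}  orig:{}
  T[2,2] 'd' = {T2}  orig:{}
  T[3,3] 'a' = {S,T1}  orig:{S}
  T[4,4] 'a' = {S,T1}  orig:{S}
  T[5,5] 'd' = {T2}  orig:{}
  T[6,6] 'd' = {T2}  orig:{}
  T[7,7] 'c' = {T0}  orig:{}
  T[8,8] 'a' = {S,T1}  orig:{S}
  T[9,9] 'c' = {T0}  orig:{}
  T[10,10] 'd' = {T2}  orig:{}
  T[0,1] 'dd' = {A}
  T[1,2] 'dd' = {A}
  T[2,3] 'da' = ∅
  T[3,4] 'aa' = {S}
  T[4,5] 'ad' = ∅
  T[5,6] 'dd' = {A}
  T[6,7] 'dc' = ∅
  T[7,8] 'ca' = {A}
  T[8,9] 'ac' = ∅
  T[9,10] 'cd' = ∅
  T[0,2] 'ddd' = ∅
  T[1,3] 'dda' = ∅
  T[2,4] 'daa' = ∅
  T[3,5] 'aad' = ∅
  T[4,6] 'add' = {X3}  orig:{}
  T[5,7] 'ddc' = ∅
  T[6,8] 'dca' = ∅
  T[7,9] 'cac' = ∅
  T[8,10] 'acd' = ∅
  T[0,3] 'ddda' = ∅
  T[1,4] 'ddaa' = ∅
  T[2,5] 'daad' = ∅
  T[3,6] 'aadd' = {X3}  orig:{}
  T[4,7] 'addc' = ∅
  T[5,8] 'ddca' = ∅
  T[6,9] 'dcac' = ∅
  T[7,10] 'cacd' = ∅
  T[0,4] 'dddaa' = ∅
  T[1,5] 'ddaad' = ∅
  T[2,6] 'daadd' = {S}
  T[3,7] 'aaddc' = ∅
  T[4,8] 'addca' = ∅
  T[5,9] 'ddcac' = ∅
  T[6,10] 'dcacd' = ∅
  T[0,5] 'dddaad' = ∅
  T[1,6] 'ddaadd' = ∅
  T[2,7] 'daaddc' = ∅
  T[3,8] 'aaddca' = ∅
  T[4,9] 'addcac' = ∅
  T[5,10] 'ddcacd' = ∅
  T[0,6] 'dddaadd' = ∅
  T[1,7] 'ddaaddc' = ∅
  T[2,8] 'daaddca' = {X3}  orig:{}
  T[3,9] 'aaddcac' = ∅
  T[4,10] 'addcacd' = ∅
  T[0,7] 'dddaaddc' = ∅
  T[1,8] 'ddaaddca' = {S}
  T[2,9] 'daaddcac' = ∅
  T[3,10] 'aaddcacd' = ∅
  T[0,8] 'dddaaddca' = ∅
  T[1,9] 'ddaaddcac' = ∅
  T[2,10] 'daaddcacd' = ∅
  T[0,9] 'dddaaddcac' = ∅
  T[1,10] 'ddaaddcacd' = ∅
  T[0,10] 'dddaaddcacd' = ∅

S ∉ T[0,10] ⇒ NO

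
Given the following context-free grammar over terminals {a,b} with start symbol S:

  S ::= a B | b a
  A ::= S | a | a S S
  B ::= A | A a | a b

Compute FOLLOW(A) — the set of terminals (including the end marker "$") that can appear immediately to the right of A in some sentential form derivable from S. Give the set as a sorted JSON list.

Compute FIRST by fixpoint:
round 1:
  A via A→a: +{a}
  B via B→A: +{a}
  S via S→a B: +{a}
  S via S→b a: +{b}
  S: {a,b}  A: {a}  B: {a}
round 2:
  A via A→S: +{b}
  B via B→A: +{b}
  S: {a,b}  A: {a,b}  B: {a,b}
round 3: done
  S: {a,b}  A: {a,b}  B: {a,b}

FOLLOW iteration:
seed FOLLOW(S) with $
pass 1:
  A→a S S: FOLLOW(S) ⊇ FIRST(S) = {a,b}; new: +{a,b}
  B→A a: FOLLOW(A) ⊇ FIRST(a) = {a}; new: +{a}
  S→a B: FOLLOW(B) ⊇ FOLLOW(S) ⊇ {$,a,b}; new: +{$,a,b}
  S: {$,a,b}  A: {a}  B: {$,a,b}
pass 2:
  B→A: FOLLOW(A) ⊇ FOLLOW(B) ⊇ {$,a,b}; new: +{$,b}
  S: {$,a,b}  A: {$,a,b}  B: {$,a,b}
pass 3: (stable)
  S: {$,a,b}  A: {$,a,b}  B: {$,a,b}

FOLLOW(A) = ["$", "a", "b"]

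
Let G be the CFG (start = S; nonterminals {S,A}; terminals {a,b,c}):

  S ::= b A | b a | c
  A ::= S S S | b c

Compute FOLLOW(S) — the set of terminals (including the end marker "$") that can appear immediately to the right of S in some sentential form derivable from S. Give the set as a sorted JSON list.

Compute FIRST by fixpoint:
iter 1:
  A via A→b c: +{b}
  S via S→b A: +{b}
  S via S→c: +{c}
  FIRST[S]={b,c}  FIRST[A]={b}
iter 2:
  A via A→S S S: +{c}
  FIRST[S]={b,c}  FIRST[A]={b,c}
iter 3: (stable)
  FIRST[S]={b,c}  FIRST[A]={b,c}

FOLLOW iteration:
FOLLOW(S) := {$}
[1]
  A→S S S: FOLLOW(S) ⊇ FIRST(S) = {b,c}; new: +{b,c}
  S→b A: FOLLOW(A) ⊇ FOLLOW(S) ⊇ {$,b,c}; new: +{$,b,c}
  S: {$,b,c}  A: {$,b,c}
[2] (no change)
  S: {$,b,c}  A: {$,b,c}

FOLLOW(S) = ["$", "b", "c"]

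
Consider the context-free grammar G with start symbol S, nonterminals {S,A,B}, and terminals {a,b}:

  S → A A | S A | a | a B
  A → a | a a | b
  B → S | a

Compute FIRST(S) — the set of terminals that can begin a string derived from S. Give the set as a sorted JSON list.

FIRST sets, iterate to fixpoint:
[1]
  A via A→a: +{a}
  A via A→b: +{b}
  B via B→a: +{a}
  S via S→A A: +{a,b}
  S: {a,b}  A: {a,b}  B: {a}
[2]
  B via B→S: +{b}
  S: {a,b}  A: {a,b}  B: {a,b}
[3] — fixpoint
  S: {a,b}  A: {a,b}  B: {a,b}

FIRST(S) = ["a", "b"]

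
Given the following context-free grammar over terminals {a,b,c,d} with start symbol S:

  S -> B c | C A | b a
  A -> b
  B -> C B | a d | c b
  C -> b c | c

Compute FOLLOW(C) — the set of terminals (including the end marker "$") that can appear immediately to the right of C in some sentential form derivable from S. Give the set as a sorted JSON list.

FIRST iteration:
[1]
  A via A→b: +{b}
  B via B→a d: +{a}
  B via B→c b: +{c}
  C via C→b c: +{b}
  C via C→c: +{c}
  S via S→B c: +{a,c}
  S via S→C A: +{b}
  FIRST(S)={a,b,c}  FIRST(A)={b}  FIRST(B)={a,c}  FIRST(C)={b,c}
[2]
  B via B→C B: +{b}
  FIRST(S)={a,b,c}  FIRST(A)={b}  FIRST(B)={a,b,c}  FIRST(C)={b,c}
[3] (stable)
  FIRST(S)={a,b,c}  FIRST(A)={b}  FIRST(B)={a,b,c}  FIRST(C)={b,c}

Compute FOLLOW by fixpoint:
initialize: $ ∈ FOLLOW(S)
[1]
  B→C B: FOLLOW(C) ⊇ FIRST(B) = {a,b,c}; new: +{a,b,c}
  S→B c: FOLLOW(B) ⊇ FIRST(c) = {c}; new: +{c}
  S→C A: FOLLOW(A) ⊇ FOLLOW(S) ⊇ {$}; new: +{$}
  FOLLOW[S]={$}  FOLLOW[A]={$}  FOLLOW[B]={c}  FOLLOW[C]={a,b,c}
[2] (stable)
  FOLLOW[S]={$}  FOLLOW[A]={$}  FOLLOW[B]={c}  FOLLOW[C]={a,b,c}

FOLLOW(C) = ["a", "b", "c"]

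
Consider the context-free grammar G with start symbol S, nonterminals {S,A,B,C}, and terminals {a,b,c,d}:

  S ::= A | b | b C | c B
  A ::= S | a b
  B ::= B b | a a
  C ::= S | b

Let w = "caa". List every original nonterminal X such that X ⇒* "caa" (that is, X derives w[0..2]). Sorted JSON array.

Convert to CNF:
  S -> T0 T1 | T1 C | T2 B | b
  A -> T0 T1 | T1 C | T2 B | b
  B -> B T1 | T0 T0
  C -> T0 T1 | T1 C | T2 B | b
  T0 -> a
  T1 -> b
  T2 -> c

CYK table (by increasing span) (cells [i..j] with 0 ≤ i ≤ j ≤ 2 only):
  [0..0]={T2}  "c"  orig:{}
  [1..1]={T0}  "a"  orig:{}
  [2..2]={T0}  "a"  orig:{}
  [0..1]=∅  "ca"
  [1..2]={B}  "aa"
  [0..2]={A,C,S}  "caa"

Original NTs in T[0,2] deriving "caa": ["A", "C", "S"]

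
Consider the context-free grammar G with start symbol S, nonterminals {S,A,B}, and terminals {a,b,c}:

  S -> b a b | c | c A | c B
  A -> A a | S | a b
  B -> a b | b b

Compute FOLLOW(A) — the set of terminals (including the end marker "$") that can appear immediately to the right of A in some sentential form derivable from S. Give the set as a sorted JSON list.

FIRST sets, iterate to fixpoint:
round 1:
  A via A→a b: +{a}
  B via B→a b: +{a}
  B via B→b b: +{b}
  S via S→b a b: +{b}
  S via S→c: +{c}
  FIRST[S]={b,c}  FIRST[A]={a}  FIRST[B]={a,b}
round 2:
  A via A→S: +{b,c}
  FIRST[S]={b,c}  FIRST[A]={a,b,c}  FIRST[B]={a,b}
round 3: done
  FIRST[S]={b,c}  FIRST[A]={a,b,c}  FIRST[B]={a,b}

FOLLOW sets:
initialize: $ ∈ FOLLOW(S)
iter 1:
  A→A a: FOLLOW(A) ⊇ FIRST(a) = {a}; new: +{a}
  A→S: FOLLOW(S) ⊇ FOLLOW(A) ⊇ {a}; new: +{a}
  S→c A: FOLLOW(A) ⊇ FOLLOW(S) ⊇ {$,a}; new: +{$}
  S→c B: FOLLOW(B) ⊇ FOLLOW(S) ⊇ {$,a}; new: +{$,a}
  FOLLOW[S]={$,a}  FOLLOW[A]={$,a}  FOLLOW[B]={$,a}
iter 2: (no change)
  FOLLOW[S]={$,a}  FOLLOW[A]={$,a}  FOLLOW[B]={$,a}

FOLLOW(A) = ["$", "a"]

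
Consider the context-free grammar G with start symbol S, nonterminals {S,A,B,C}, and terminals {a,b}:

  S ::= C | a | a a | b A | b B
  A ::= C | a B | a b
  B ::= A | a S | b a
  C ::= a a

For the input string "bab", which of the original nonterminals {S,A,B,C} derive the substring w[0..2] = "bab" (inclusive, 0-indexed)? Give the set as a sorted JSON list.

CNF form of G:
  S -> T0 T0 | T1 A | T1 B | a
  A -> T0 B | T0 T0 | T0 T1
  B -> T0 B | T0 S | T0 T0 | T0 T1 | T1 T0
  C -> T0 T0
  T0 -> a
  T1 -> b

Fill CYK table bottom-up (cells [i..j] with 0 ≤ i ≤ j ≤ 2 only):
  T[0,0] 'b' = {T1}  orig:{}
  T[1,1] 'a' = {S,T0}  orig:{S}
  T[2,2] 'b' = {T1}  orig:{}
  T[0,1] 'ba' = {B}
  T[1,2] 'ab' = {A,B}
  T[0,2] 'bab' = {S}

Original NTs in T[0,2] deriving "bab": ["S"]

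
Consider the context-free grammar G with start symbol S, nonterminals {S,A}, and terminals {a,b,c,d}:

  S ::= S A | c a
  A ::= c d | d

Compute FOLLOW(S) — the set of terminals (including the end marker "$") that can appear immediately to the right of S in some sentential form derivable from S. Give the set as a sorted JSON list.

FIRST iteration:
pass 1:
  A via A→c d: +{c}
  A via A→d: +{d}
  S via S→c a: +{c}
  FIRST(S)={c}  FIRST(A)={c,d}
pass 2: (stable)
  FIRST(S)={c}  FIRST(A)={c,d}

FOLLOW sets:
FOLLOW(S) := {$}
pass 1:
  S→S A: FOLLOW(S) ⊇ FIRST(A) = {c,d}; new: +{c,d}
  S→S A: FOLLOW(A) ⊇ FOLLOW(S) ⊇ {$,c,d}; new: +{$,c,d}
  FOLLOW[S]={$,c,d}  FOLLOW[A]={$,c,d}
pass 2: (stable)
  FOLLOW[S]={$,c,d}  FOLLOW[A]={$,c,d}

FOLLOW(S) = ["$", "c", "d"]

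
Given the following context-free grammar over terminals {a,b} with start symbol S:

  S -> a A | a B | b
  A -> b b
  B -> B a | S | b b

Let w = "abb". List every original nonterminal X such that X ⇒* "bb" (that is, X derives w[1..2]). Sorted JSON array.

CNF form of G:
  S -> T1 A | T1 B | b
  A -> T0 T0
  B -> B T1 | T0 T0 | T1 A | T1 B | b
  T0 -> b
  T1 -> a

CYK fill — only the sub-triangle for w[1..2]:
  [1..1]={B,S,T0}  "b"  orig:{B,S}
  [2..2]={B,S,T0}  "b"  orig:{B,S}
  [1..2]={A,B}  "bb"

Original NTs in T[1,2] deriving "bb": ["A", "B"]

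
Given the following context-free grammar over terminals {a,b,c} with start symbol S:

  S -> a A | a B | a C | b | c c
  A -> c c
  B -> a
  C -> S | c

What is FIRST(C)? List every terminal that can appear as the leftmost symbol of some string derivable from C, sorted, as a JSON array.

FIRST sets, iterate to fixpoint:
[1]
  A via A→c c: +{c}
  B via B→a: +{a}
  C via C→c: +{c}
  S via S→a A: +{a}
  S via S→b: +{b}
  S via S→c c: +{c}
  FIRST[S]={a,b,c}  FIRST[A]={c}  FIRST[B]={a}  FIRST[C]={c}
[2]
  C via C→S: +{a,b}
  FIRST[S]={a,b,c}  FIRST[A]={c}  FIRST[B]={a}  FIRST[C]={a,b,c}
[3] (stable)
  FIRST[S]={a,b,c}  FIRST[A]={c}  FIRST[B]={a}  FIRST[C]={a,b,c}

FIRST(C) = ["a", "b", "c"]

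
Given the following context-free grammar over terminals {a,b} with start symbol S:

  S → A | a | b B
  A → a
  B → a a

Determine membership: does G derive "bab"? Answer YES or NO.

CNF form of G:
  S -> T1 B | a
  A -> a
  B -> T0 T0
  T0 -> a
  T1 -> b

CYK table (by increasing span):
  T[0,0] 'b' = {T1}  orig:{}
  T[1,1] 'a' = {A,S,T0}  orig:{A,S}
  T[2,2] 'b' = {T1}  orig:{}
  T[0,1] 'ba' = ∅
  T[1,2] 'ab' = ∅
  T[0,2] 'bab' = ∅

S ∉ T[0,2] ⇒ NO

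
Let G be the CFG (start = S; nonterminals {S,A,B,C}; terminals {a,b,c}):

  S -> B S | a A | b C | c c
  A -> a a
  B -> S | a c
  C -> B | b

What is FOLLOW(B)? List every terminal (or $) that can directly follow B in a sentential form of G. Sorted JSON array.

Compute FIRST by fixpoint:
pass 1:
  A via A→a a: +{a}
  B via B→a c: +{a}
  C via C→B: +{a}
  C via C→b: +{b}
  S via S→B S: +{a}
  S via S→b C: +{b}
  S via S→c c: +{c}
  FIRST[S]={a,b,c}  FIRST[A]={a}  FIRST[B]={a}  FIRST[C]={a,b}
pass 2:
  B via B→S: +{b,c}
  C via C→B: +{c}
  FIRST[S]={a,b,c}  FIRST[A]={a}  FIRST[B]={a,b,c}  FIRST[C]={a,b,c}
pass 3: — fixpoint
  FIRST[S]={a,b,c}  FIRST[A]={a}  FIRST[B]={a,b,c}  FIRST[C]={a,b,c}

FOLLOW sets:
FOLLOW(S) := {$}
pass 1:
  S→B S: FOLLOW(B) ⊇ FIRST(S) = {a,b,c}; new: +{a,b,c}
  S→a A: FOLLOW(A) ⊇ FOLLOW(S) ⊇ {$}; new: +{$}
  S→b C: FOLLOW(C) ⊇ FOLLOW(S) ⊇ {$}; new: +{$}
  FOLLOW(S)={$}  FOLLOW(A)={$}  FOLLOW(B)={a,b,c}  FOLLOW(C)={$}
pass 2:
  B→S: FOLLOW(S) ⊇ FOLLOW(B) ⊇ {a,b,c}; new: +{a,b,c}
  C→B: FOLLOW(B) ⊇ FOLLOW(C) ⊇ {$}; new: +{$}
  S→a A: FOLLOW(A) ⊇ FOLLOW(S) ⊇ {$,a,b,c}; new: +{a,b,c}
  S→b C: FOLLOW(C) ⊇ FOLLOW(S) ⊇ {$,a,b,c}; new: +{a,b,c}
  FOLLOW(S)={$,a,b,c}  FOLLOW(A)={$,a,b,c}  FOLLOW(B)={$,a,b,c}  FOLLOW(C)={$,a,b,c}
pass 3: (no change)
  FOLLOW(S)={$,a,b,c}  FOLLOW(A)={$,a,b,c}  FOLLOW(B)={$,a,b,c}  FOLLOW(C)={$,a,b,c}

FOLLOW(B) = ["$", "a", "b", "c"]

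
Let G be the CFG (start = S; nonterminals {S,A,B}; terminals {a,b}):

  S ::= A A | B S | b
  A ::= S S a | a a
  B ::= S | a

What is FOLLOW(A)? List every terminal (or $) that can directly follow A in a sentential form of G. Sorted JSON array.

FIRST iteration:
pass 1:
  A via A→a a: +{a}
  B via B→a: +{a}
  S via S→A A: +{a}
  S via S→b: +{b}
  S: {a,b}  A: {a}  B: {a}
pass 2:
  A via A→S S a: +{b}
  B via B→S: +{b}
  S: {a,b}  A: {a,b}  B: {a,b}
pass 3: — fixpoint
  S: {a,b}  A: {a,b}  B: {a,b}

Compute FOLLOW by fixpoint:
FOLLOW(S) := {$}
iter 1:
  A→S S a: FOLLOW(S) ⊇ FIRST(S) = {a,b}; new: +{a,b}
  S→A A: FOLLOW(A) ⊇ FIRST(A) = {a,b}; new: +{a,b}
  S→A A: FOLLOW(A) ⊇ FOLLOW(S) ⊇ {$,a,b}; new: +{$}
  S→B S: FOLLOW(B) ⊇ FIRST(S) = {a,b}; new: +{a,b}
  S: {$,a,b}  A: {$,a,b}  B: {a,b}
iter 2: — fixpoint
  S: {$,a,b}  A: {$,a,b}  B: {a,b}

FOLLOW(A) = ["$", "a", "b"]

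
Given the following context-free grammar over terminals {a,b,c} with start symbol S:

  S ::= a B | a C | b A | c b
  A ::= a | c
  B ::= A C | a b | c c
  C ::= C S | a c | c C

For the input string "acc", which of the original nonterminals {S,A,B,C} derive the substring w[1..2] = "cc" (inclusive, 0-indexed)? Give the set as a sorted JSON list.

CNF form of G:
  S -> T0 B | T0 C | T1 A | T2 T1
  A -> a | c
  B -> A C | T0 T1 | T2 T2
  C -> C S | T0 T2 | T2 C
  T0 -> a
  T1 -> b
  T2 -> c

CYK table (by increasing span) (cells [i..j] with 1 ≤ i ≤ j ≤ 2 only):
  [1..1]={A,T2}  "c"  orig:{A}
  [2..2]={A,T2}  "c"  orig:{A}
  [1..2]={B}  "cc"

Original NTs in T[1,2] deriving "cc": ["B"]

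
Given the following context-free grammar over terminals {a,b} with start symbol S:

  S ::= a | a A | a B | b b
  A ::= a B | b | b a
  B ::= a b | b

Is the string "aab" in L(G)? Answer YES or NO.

CNF form of G:
  S -> T0 A | T0 B | T1 T1 | a
  A -> T0 B | T1 T0 | b
  B -> T0 T1 | b
  T0 -> a
  T1 -> b

Fill CYK table bottom-up:
  cell(0,0) a: {S,T0}  orig:{S}
  cell(1,1) a: {S,T0}  orig:{S}
  cell(2,2) b: {A,B,T1}  orig:{A,B}
  cell(0,1) aa: ∅
  cell(1,2) ab: {A,B,S}
  cell(0,2) aab: {A,S}

S ∈ T[0,2] ⇒ YES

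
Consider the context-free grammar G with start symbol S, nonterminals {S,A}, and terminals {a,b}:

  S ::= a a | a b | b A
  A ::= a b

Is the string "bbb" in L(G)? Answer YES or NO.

Convert to CNF:
  S -> T0 T0 | T0 T1 | T1 A
  A -> T0 T1
  T0 -> a
  T1 -> b

CYK fill:
  cell(0,0) b: {T1}  orig:{}
  cell(1,1) b: {T1}  orig:{}
  cell(2,2) b: {T1}  orig:{}
  cell(0,1) bb: ∅
  cell(1,2) bb: ∅
  cell(0,2) bbb: ∅

S ∉ T[0,2] ⇒ NO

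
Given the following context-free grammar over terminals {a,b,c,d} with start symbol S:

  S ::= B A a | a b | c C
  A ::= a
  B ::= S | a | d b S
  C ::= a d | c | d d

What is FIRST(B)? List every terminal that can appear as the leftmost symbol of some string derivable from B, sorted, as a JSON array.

Compute FIRST by fixpoint:
round 1:
  A via A→a: +{a}
  B via B→a: +{a}
  B via B→d b S: +{d}
  C via C→a d: +{a}
  C via C→c: +{c}
  C via C→d d: +{d}
  S via S→B A a: +{a,d}
  S via S→c C: +{c}
  FIRST(S)={a,c,d}  FIRST(A)={a}  FIRST(B)={a,d}  FIRST(C)={a,c,d}
round 2:
  B via B→S: +{c}
  FIRST(S)={a,c,d}  FIRST(A)={a}  FIRST(B)={a,c,d}  FIRST(C)={a,c,d}
round 3: done
  FIRST(S)={a,c,d}  FIRST(A)={a}  FIRST(B)={a,c,d}  FIRST(C)={a,c,d}

FIRST(B) = ["a", "c", "d"]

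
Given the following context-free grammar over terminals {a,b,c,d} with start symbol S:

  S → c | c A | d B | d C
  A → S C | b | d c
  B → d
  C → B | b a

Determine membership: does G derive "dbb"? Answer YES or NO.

CNF form of G:
  S -> T0 B | T0 C | T1 A | c
  A -> S C | T0 T1 | b
  B -> d
  C -> T2 T3 | d
  T0 -> d
  T1 -> c
  T2 -> b
  T3 -> a

CYK table (by increasing span):
  T[0,0] 'd' = {B,C,T0}  orig:{B,C}
  T[1,1] 'b' = {A,T2}  orig:{A}
  T[2,2] 'b' = {A,T2}  orig:{A}
  T[0,1] 'db' = ∅
  T[1,2] 'bb' = ∅
  T[0,2] 'dbb' = ∅

S ∉ T[0,2] ⇒ NO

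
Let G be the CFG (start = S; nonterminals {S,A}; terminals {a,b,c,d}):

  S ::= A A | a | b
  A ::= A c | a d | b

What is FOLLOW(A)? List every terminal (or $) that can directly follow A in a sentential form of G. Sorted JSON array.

FIRST iteration:
round 1:
  A via A→a d: +{a}
  A via A→b: +{b}
  S via S→A A: +{a,b}
  S: {a,b}  A: {a,b}
round 2: (no change)
  S: {a,b}  A: {a,b}

FOLLOW iteration:
initialize: $ ∈ FOLLOW(S)
pass 1:
  A→A c: FOLLOW(A) ⊇ FIRST(c) = {c}; new: +{c}
  S→A A: FOLLOW(A) ⊇ FIRST(A) = {a,b}; new: +{a,b}
  S→A A: FOLLOW(A) ⊇ FOLLOW(S) ⊇ {$}; new: +{$}
  FOLLOW(S)={$}  FOLLOW(A)={$,a,b,c}
pass 2: — fixpoint
  FOLLOW(S)={$}  FOLLOW(A)={$,a,b,c}

FOLLOW(A) = ["$", "a", "b", "c"]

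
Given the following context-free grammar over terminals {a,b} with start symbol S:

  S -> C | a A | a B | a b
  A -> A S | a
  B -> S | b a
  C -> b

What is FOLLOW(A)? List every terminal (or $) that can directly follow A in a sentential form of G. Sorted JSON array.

Compute FIRST by fixpoint:
pass 1:
  A via A→a: +{a}
  B via B→b a: +{b}
  C via C→b: +{b}
  S via S→C: +{b}
  S via S→a A: +{a}
  S: {a,b}  A: {a}  B: {b}  C: {b}
pass 2:
  B via B→S: +{a}
  S: {a,b}  A: {a}  B: {a,b}  C: {b}
pass 3: — fixpoint
  S: {a,b}  A: {a}  B: {a,b}  C: {b}

Compute FOLLOW by fixpoint:
seed FOLLOW(S) with $
iter 1:
  A→A S: FOLLOW(A) ⊇ FIRST(S) = {a,b}; new: +{a,b}
  A→A S: FOLLOW(S) ⊇ FOLLOW(A) ⊇ {a,b}; new: +{a,b}
  S→C: FOLLOW(C) ⊇ FOLLOW(S) ⊇ {$,a,b}; new: +{$,a,b}
  S→a A: FOLLOW(A) ⊇ FOLLOW(S) ⊇ {$,a,b}; new: +{$}
  S→a B: FOLLOW(B) ⊇ FOLLOW(S) ⊇ {$,a,b}; new: +{$,a,b}
  FOLLOW[S]={$,a,b}  FOLLOW[A]={$,a,b}  FOLLOW[B]={$,a,b}  FOLLOW[C]={$,a,b}
iter 2: — fixpoint
  FOLLOW[S]={$,a,b}  FOLLOW[A]={$,a,b}  FOLLOW[B]={$,a,b}  FOLLOW[C]={$,a,b}

FOLLOW(A) = ["$", "a", "b"]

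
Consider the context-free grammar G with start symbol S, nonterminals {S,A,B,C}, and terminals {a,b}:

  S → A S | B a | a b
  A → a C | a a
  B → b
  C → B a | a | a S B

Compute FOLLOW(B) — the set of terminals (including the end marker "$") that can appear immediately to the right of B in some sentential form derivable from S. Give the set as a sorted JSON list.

FIRST sets, iterate to fixpoint:
pass 1:
  A via A→a C: +{a}
  B via B→b: +{b}
  C via C→B a: +{b}
  C via C→a: +{a}
  S via S→A S: +{a}
  S via S→B a: +{b}
  FIRST(S)={a,b}  FIRST(A)={a}  FIRST(B)={b}  FIRST(C)={a,b}
pass 2: (stable)
  FIRST(S)={a,b}  FIRST(A)={a}  FIRST(B)={b}  FIRST(C)={a,b}

FOLLOW sets:
initialize: $ ∈ FOLLOW(S)
pass 1:
  C→B a: FOLLOW(B) ⊇ FIRST(a) = {a}; new: +{a}
  C→a S B: FOLLOW(S) ⊇ FIRST(B) = {b}; new: +{b}
  S→A S: FOLLOW(A) ⊇ FIRST(S) = {a,b}; new: +{a,b}
  S: {$,b}  A: {a,b}  B: {a}  C: {}
pass 2:
  A→a C: FOLLOW(C) ⊇ FOLLOW(A) ⊇ {a,b}; new: +{a,b}
  C→a S B: FOLLOW(B) ⊇ FOLLOW(C) ⊇ {a,b}; new: +{b}
  S: {$,b}  A: {a,b}  B: {a,b}  C: {a,b}
pass 3: (stable)
  S: {$,b}  A: {a,b}  B: {a,b}  C: {a,b}

FOLLOW(B) = ["a", "b"]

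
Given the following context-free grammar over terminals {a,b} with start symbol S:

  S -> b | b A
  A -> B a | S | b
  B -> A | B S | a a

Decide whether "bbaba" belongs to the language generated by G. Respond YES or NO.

Convert to CNF:
  S -> T1 A | b
  A -> B T0 | T1 A | b
  B -> B S | B T0 | T0 T0 | T1 A | b
  T0 -> a
  T1 -> b

CYK fill:
  T[0,0] 'b' = {A,B,S,T1}  orig:{A,B,S}
  T[1,1] 'b' = {A,B,S,T1}  orig:{A,B,S}
  T[2,2] 'a' = {T0}  orig:{}
  T[3,3] 'b' = {A,B,S,T1}  orig:{A,B,S}
  T[4,4] 'a' = {T0}  orig:{}
  T[0,1] 'bb' = {A,B,S}
  T[1,2] 'ba' = {A,B}
  T[2,3] 'ab' = ∅
  T[3,4] 'ba' = {A,B}
  T[0,2] 'bba' = {A,B,S}
  T[1,3] 'bab' = {B}
  T[2,4] 'aba' = ∅
  T[0,3] 'bbab' = {B}
  T[1,4] 'baba' = {A,B}
  T[0,4] 'bbaba' = {A,B,S}

S ∈ T[0,4] ⇒ YES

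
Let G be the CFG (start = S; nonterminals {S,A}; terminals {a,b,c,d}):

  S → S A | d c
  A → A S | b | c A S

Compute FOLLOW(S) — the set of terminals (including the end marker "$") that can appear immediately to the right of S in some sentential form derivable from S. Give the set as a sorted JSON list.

FIRST iteration:
iter 1:
  A via A→b: +{b}
  A via A→c A S: +{c}
  S via S→d c: +{d}
  FIRST[S]={d}  FIRST[A]={b,c}
iter 2: (no change)
  FIRST[S]={d}  FIRST[A]={b,c}

FOLLOW iteration:
initialize: $ ∈ FOLLOW(S)
iter 1:
  A→A S: FOLLOW(A) ⊇ FIRST(S) = {d}; new: +{d}
  A→A S: FOLLOW(S) ⊇ FOLLOW(A) ⊇ {d}; new: +{d}
  S→S A: FOLLOW(S) ⊇ FIRST(A) = {b,c}; new: +{b,c}
  S→S A: FOLLOW(A) ⊇ FOLLOW(S) ⊇ {$,b,c,d}; new: +{$,b,c}
  FOLLOW[S]={$,b,c,d}  FOLLOW[A]={$,b,c,d}
iter 2: (no change)
  FOLLOW[S]={$,b,c,d}  FOLLOW[A]={$,b,c,d}

FOLLOW(S) = ["$", "b", "c", "d"]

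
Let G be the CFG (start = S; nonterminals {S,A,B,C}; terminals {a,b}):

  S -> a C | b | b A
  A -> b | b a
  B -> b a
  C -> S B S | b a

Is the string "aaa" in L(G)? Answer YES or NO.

Convert to CNF:
  S -> T0 A | T1 C | b
  A -> T0 T1 | b
  B -> T0 T1
  C -> S X2 | T0 T1
  T0 -> b
  T1 -> a
  X2 -> B S

CYK table (by increasing span):
  T[0,0] 'a' = {T1}  orig:{}
  T[1,1] 'a' = {T1}  orig:{}
  T[2,2] 'a' = {T1}  orig:{}
  T[0,1] 'aa' = ∅
  T[1,2] 'aa' = ∅
  T[0,2] 'aaa' = ∅

S ∉ T[0,2] ⇒ NO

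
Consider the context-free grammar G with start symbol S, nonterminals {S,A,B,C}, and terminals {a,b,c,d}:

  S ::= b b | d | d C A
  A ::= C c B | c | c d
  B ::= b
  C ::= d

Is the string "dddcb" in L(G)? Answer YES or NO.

Convert to CNF:
  S -> T1 X4 | T2 T2 | d
  A -> C X3 | T0 T1 | c
  B -> b
  C -> d
  T0 -> c
  T1 -> d
  T2 -> b
  X3 -> T0 B
  X4 -> C A

CYK fill:
  [0..0]={C,S,T1}  "d"  orig:{C,S}
  [1..1]={C,S,T1}  "d"  orig:{C,S}
  [2..2]={C,S,T1}  "d"  orig:{C,S}
  [3..3]={A,T0}  "c"  orig:{A}
  [4..4]={B,T2}  "b"  orig:{B}
  [0..1]=∅  "dd"
  [1..2]=∅  "dd"
  [2..3]={X4}  "dc"  orig:{}
  [3..4]={X3}  "cb"  orig:{}
  [0..2]=∅  "ddd"
  [1..3]={S}  "ddc"
  [2..4]={A}  "dcb"
  [0..3]=∅  "dddc"
  [1..4]={X4}  "ddcb"  orig:{}
  [0..4]={S}  "dddcb"

S ∈ T[0,4] ⇒ YES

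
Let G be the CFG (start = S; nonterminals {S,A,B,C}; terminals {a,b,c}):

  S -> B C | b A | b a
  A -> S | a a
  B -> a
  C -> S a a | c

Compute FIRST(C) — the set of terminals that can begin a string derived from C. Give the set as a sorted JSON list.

FIRST sets, iterate to fixpoint:
iter 1:
  A via A→a a: +{a}
  B via B→a: +{a}
  C via C→c: +{c}
  S via S→B C: +{a}
  S via S→b A: +{b}
  FIRST(S)={a,b}  FIRST(A)={a}  FIRST(B)={a}  FIRST(C)={c}
iter 2:
  A via A→S: +{b}
  C via C→S a a: +{a,b}
  FIRST(S)={a,b}  FIRST(A)={a,b}  FIRST(B)={a}  FIRST(C)={a,b,c}
iter 3: (no change)
  FIRST(S)={a,b}  FIRST(A)={a,b}  FIRST(B)={a}  FIRST(C)={a,b,c}

FIRST(C) = ["a", "b", "c"]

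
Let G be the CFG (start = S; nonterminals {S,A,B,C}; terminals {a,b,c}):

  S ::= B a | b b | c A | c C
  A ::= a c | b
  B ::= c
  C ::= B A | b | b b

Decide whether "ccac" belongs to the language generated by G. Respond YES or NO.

Convert to CNF:
  S -> B T0 | T1 A | T1 C | T2 T2
  A -> T0 T1 | b
  B -> c
  C -> B A | T2 T2 | b
  T0 -> a
  T1 -> c
  T2 -> b

CYK fill:
  cell(0,0) c: {B,T1}  orig:{B}
  cell(1,1) c: {B,T1}  orig:{B}
  cell(2,2) a: {T0}  orig:{}
  cell(3,3) c: {B,T1}  orig:{B}
  cell(0,1) cc: ∅
  cell(1,2) ca: {S}
  cell(2,3) ac: {A}
  cell(0,2) cca: ∅
  cell(1,3) cac: {C,S}
  cell(0,3) ccac: {S}

S ∈ T[0,3] ⇒ YES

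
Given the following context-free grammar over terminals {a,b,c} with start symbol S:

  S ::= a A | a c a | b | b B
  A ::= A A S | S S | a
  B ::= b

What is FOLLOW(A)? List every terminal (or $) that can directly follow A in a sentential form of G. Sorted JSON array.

FIRST iteration:
[1]
  A via A→a: +{a}
  B via B→b: +{b}
  S via S→a A: +{a}
  S via S→b: +{b}
  FIRST(S)={a,b}  FIRST(A)={a}  FIRST(B)={b}
[2]
  A via A→S S: +{b}
  FIRST(S)={a,b}  FIRST(A)={a,b}  FIRST(B)={b}
[3] done
  FIRST(S)={a,b}  FIRST(A)={a,b}  FIRST(B)={b}

FOLLOW sets:
FOLLOW(S) := {$}
pass 1:
  A→A A S: FOLLOW(A) ⊇ FIRST(A) = {a,b}; new: +{a,b}
  A→A A S: FOLLOW(S) ⊇ FOLLOW(A) ⊇ {a,b}; new: +{a,b}
  S→a A: FOLLOW(A) ⊇ FOLLOW(S) ⊇ {$,a,b}; new: +{$}
  S→b B: FOLLOW(B) ⊇ FOLLOW(S) ⊇ {$,a,b}; new: +{$,a,b}
  FOLLOW(S)={$,a,b}  FOLLOW(A)={$,a,b}  FOLLOW(B)={$,a,b}
pass 2: (stable)
  FOLLOW(S)={$,a,b}  FOLLOW(A)={$,a,b}  FOLLOW(B)={$,a,b}

FOLLOW(A) = ["$", "a", "b"]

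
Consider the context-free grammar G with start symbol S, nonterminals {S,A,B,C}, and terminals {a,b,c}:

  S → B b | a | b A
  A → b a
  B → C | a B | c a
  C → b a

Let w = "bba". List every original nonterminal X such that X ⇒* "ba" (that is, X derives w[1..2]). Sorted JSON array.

Convert to CNF:
  S -> B T0 | T0 A | a
  A -> T0 T1
  B -> T0 T1 | T1 B | T2 T1
  C -> T0 T1
  T0 -> b
  T1 -> a
  T2 -> c

CYK fill, restricted to cells inside w[1..2]:
  T[1,1] 'b' = {T0}  orig:{}
  T[2,2] 'a' = {S,T1}  orig:{S}
  T[1,2] 'ba' = {A,B,C}

Original NTs in T[1,2] deriving "ba": ["A", "B", "C"]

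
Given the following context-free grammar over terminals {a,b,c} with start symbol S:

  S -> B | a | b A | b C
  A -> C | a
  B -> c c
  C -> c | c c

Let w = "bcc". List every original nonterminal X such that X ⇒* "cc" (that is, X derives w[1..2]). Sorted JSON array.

Convert to CNF:
  S -> T0 T0 | T1 A | T1 C | a
  A -> T0 T0 | a | c
  B -> T0 T0
  C -> T0 T0 | c
  T0 -> c
  T1 -> b

Fill CYK table bottom-up — only the sub-triangle for w[1..2]:
  [1..1]={A,C,T0}  "c"  orig:{A,C}
  [2..2]={A,C,T0}  "c"  orig:{A,C}
  [1..2]={A,B,C,S}  "cc"

Original NTs in T[1,2] deriving "cc": ["A", "B", "C", "S"]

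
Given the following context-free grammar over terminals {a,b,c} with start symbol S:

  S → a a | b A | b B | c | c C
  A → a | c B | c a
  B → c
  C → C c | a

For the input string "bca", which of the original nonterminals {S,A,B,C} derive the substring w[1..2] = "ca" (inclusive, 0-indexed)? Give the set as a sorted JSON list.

CNF form of G:
  S -> T0 C | T1 T1 | T2 A | T2 B | c
  A -> T0 B | T0 T1 | a
  B -> c
  C -> C T0 | a
  T0 -> c
  T1 -> a
  T2 -> b

CYK fill (cells [i..j] with 1 ≤ i ≤ j ≤ 2 only):
  T[1,1] 'c' = {B,S,T0}  orig:{B,S}
  T[2,2] 'a' = {A,C,T1}  orig:{A,C}
  T[1,2] 'ca' = {A,S}

Original NTs in T[1,2] deriving "ca": ["A", "S"]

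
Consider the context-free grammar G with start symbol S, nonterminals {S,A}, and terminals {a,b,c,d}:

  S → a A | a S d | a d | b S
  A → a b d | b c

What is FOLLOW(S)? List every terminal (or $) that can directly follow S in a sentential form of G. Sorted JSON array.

Compute FIRST by fixpoint:
pass 1:
  A via A→a b d: +{a}
  A via A→b c: +{b}
  S via S→a A: +{a}
  S via S→b S: +{b}
  S: {a,b}  A: {a,b}
pass 2: — fixpoint
  S: {a,b}  A: {a,b}

Compute FOLLOW by fixpoint:
seed FOLLOW(S) with $
pass 1:
  S→a A: FOLLOW(A) ⊇ FOLLOW(S) ⊇ {$}; new: +{$}
  S→a S d: FOLLOW(S) ⊇ FIRST(d) = {d}; new: +{d}
  S: {$,d}  A: {$}
pass 2:
  S→a A: FOLLOW(A) ⊇ FOLLOW(S) ⊇ {$,d}; new: +{d}
  S: {$,d}  A: {$,d}
pass 3: — fixpoint
  S: {$,d}  A: {$,d}

FOLLOW(S) = ["$", "d"]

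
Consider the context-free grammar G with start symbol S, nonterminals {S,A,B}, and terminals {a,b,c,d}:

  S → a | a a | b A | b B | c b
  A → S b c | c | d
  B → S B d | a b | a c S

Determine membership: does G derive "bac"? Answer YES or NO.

Convert to CNF:
  S -> T0 A | T0 B | T1 T0 | T3 T3 | a
  A -> S X4 | c | d
  B -> S X5 | T3 T0 | T3 X6
  T0 -> b
  T1 -> c
  T2 -> d
  T3 -> a
  X4 -> T0 T1
  X5 -> B T2
  X6 -> T1 S

Fill CYK table bottom-up:
  [0..0]={T0}  "b"  orig:{}
  [1..1]={S,T3}  "a"  orig:{S}
  [2..2]={A,T1}  "c"  orig:{A}
  [0..1]=∅  "ba"
  [1..2]=∅  "ac"
  [0..2]=∅  "bac"

S ∉ T[0,2] ⇒ NO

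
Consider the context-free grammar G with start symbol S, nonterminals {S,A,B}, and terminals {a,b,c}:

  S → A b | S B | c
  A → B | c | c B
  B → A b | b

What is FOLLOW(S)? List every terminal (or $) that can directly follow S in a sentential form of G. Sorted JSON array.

FIRST sets, iterate to fixpoint:
pass 1:
  A via A→c: +{c}
  B via B→A b: +{c}
  B via B→b: +{b}
  S via S→A b: +{c}
  FIRST[S]={c}  FIRST[A]={c}  FIRST[B]={b,c}
pass 2:
  A via A→B: +{b}
  S via S→A b: +{b}
  FIRST[S]={b,c}  FIRST[A]={b,c}  FIRST[B]={b,c}
pass 3: done
  FIRST[S]={b,c}  FIRST[A]={b,c}  FIRST[B]={b,c}

FOLLOW sets:
FOLLOW(S) := {$}
[1]
  B→A b: FOLLOW(A) ⊇ FIRST(b) = {b}; new: +{b}
  S→S B: FOLLOW(S) ⊇ FIRST(B) = {b,c}; new: +{b,c}
  S→S B: FOLLOW(B) ⊇ FOLLOW(S) ⊇ {$,b,c}; new: +{$,b,c}
  S: {$,b,c}  A: {b}  B: {$,b,c}
[2] done
  S: {$,b,c}  A: {b}  B: {$,b,c}

FOLLOW(S) = ["$", "b", "c"]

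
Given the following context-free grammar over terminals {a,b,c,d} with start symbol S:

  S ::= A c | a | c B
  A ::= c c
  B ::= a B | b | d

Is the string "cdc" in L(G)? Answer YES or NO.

CNF form of G:
  S -> A T0 | T0 B | a
  A -> T0 T0
  B -> T1 B | b | d
  T0 -> c
  T1 -> a

CYK fill:
  cell(0,0) c: {T0}  orig:{}
  cell(1,1) d: {B}
  cell(2,2) c: {T0}  orig:{}
  cell(0,1) cd: {S}
  cell(1,2) dc: ∅
  cell(0,2) cdc: ∅

S ∉ T[0,2] ⇒ NO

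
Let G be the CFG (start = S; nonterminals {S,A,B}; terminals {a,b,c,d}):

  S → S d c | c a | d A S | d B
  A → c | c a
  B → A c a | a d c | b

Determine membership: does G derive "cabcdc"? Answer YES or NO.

CNF form of G:
  S -> S X5 | T0 T1 | T2 B | T2 X6
  A -> T0 T1 | c
  B -> A X3 | T1 X4 | b
  T0 -> c
  T1 -> a
  T2 -> d
  X3 -> T0 T1
  X4 -> T2 T0
  X5 -> T2 T0
  X6 -> A S

CYK table (by increasing span):
  T[0,0] 'c' = {A,T0}  orig:{A}
  T[1,1] 'a' = {T1}  orig:{}
  T[2,2] 'b' = {B}
  T[3,3] 'c' = {A,T0}  orig:{A}
  T[4,4] 'd' = {T2}  orig:{}
  T[5,5] 'c' = {A,T0}  orig:{A}
  T[0,1] 'ca' = {A,S,X3}  orig:{A,S}
  T[1,2] 'ab' = ∅
  T[2,3] 'bc' = ∅
  T[3,4] 'cd' = ∅
  T[4,5] 'dc' = {X4,X5}  orig:{}
  T[0,2] 'cab' = ∅
  T[1,3] 'abc' = ∅
  T[2,4] 'bcd' = ∅
  T[3,5] 'cdc' = ∅
  T[0,3] 'cabc' = ∅
  T[1,4] 'abcd' = ∅
  T[2,5] 'bcdc' = ∅
  T[0,4] 'cabcd' = ∅
  T[1,5] 'abcdc' = ∅
  T[0,5] 'cabcdc' = ∅

S ∉ T[0,5] ⇒ NO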